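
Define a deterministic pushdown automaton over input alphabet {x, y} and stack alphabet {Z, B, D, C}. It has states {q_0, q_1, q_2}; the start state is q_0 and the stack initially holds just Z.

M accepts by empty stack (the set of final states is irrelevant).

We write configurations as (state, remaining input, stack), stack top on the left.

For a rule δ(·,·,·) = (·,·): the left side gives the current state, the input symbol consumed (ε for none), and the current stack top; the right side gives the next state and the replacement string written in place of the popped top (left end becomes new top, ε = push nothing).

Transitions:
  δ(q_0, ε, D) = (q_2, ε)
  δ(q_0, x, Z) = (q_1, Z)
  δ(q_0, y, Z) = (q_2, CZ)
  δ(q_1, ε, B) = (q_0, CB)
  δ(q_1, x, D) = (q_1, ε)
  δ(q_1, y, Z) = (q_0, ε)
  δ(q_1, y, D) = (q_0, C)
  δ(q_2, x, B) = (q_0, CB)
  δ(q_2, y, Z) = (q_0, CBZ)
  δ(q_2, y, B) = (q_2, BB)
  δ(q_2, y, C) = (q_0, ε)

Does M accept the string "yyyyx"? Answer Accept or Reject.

(q_0, yyyyx, Z)
  read y, top Z: go to q_2, push CZ → (q_2, yyyx, CZ)
  read y, top C: go to q_0, push ε → (q_0, yyx, Z)
  read y, top Z: go to q_2, push CZ → (q_2, yx, CZ)
  read y, top C: go to q_0, push ε → (q_0, x, Z)
  read x, top Z: go to q_1, push Z → (q_1, ε, Z)
All input consumed; stack is Z, not empty, and no further ε-move applies.

Reject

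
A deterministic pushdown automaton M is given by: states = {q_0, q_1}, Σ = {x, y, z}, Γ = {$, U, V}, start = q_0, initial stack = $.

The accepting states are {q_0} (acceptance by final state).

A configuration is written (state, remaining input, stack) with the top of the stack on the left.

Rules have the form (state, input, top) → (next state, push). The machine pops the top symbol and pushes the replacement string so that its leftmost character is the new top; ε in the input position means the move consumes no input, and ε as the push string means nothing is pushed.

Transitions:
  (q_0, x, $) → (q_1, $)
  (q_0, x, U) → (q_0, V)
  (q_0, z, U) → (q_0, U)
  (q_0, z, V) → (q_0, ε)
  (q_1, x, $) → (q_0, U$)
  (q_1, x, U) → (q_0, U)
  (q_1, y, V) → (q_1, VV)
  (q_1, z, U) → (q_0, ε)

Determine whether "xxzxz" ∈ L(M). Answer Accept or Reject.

Accept

(q_0, xxzxz, $) ⊢ (q_1, xzxz, $) ⊢ (q_0, zxz, U$) ⊢ (q_0, xz, U$) ⊢ (q_0, z, V$) ⊢ (q_0, ε, $)
All input consumed; state q_0 ∈ F.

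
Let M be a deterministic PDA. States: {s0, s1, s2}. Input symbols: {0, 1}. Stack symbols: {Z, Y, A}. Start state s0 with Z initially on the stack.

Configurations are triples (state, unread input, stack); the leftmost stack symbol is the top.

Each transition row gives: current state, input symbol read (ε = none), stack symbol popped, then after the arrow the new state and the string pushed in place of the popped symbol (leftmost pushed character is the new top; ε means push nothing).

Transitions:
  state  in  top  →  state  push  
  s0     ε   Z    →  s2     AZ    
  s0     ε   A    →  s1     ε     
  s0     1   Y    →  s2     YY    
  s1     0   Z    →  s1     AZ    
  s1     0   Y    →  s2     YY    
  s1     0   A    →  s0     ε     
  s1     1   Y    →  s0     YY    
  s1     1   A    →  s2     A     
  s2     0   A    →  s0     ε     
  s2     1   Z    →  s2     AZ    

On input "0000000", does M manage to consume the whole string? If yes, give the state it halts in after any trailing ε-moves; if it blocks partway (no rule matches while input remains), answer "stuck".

s2

(s0, 0000000, Z) ⊢ (s2, 0000000, AZ) ⊢ (s0, 000000, Z) ⊢ (s2, 000000, AZ) ⊢ (s0, 00000, Z) ⊢ (s2, 00000, AZ) ⊢ (s0, 0000, Z) ⊢ (s2, 0000, AZ) ⊢ (s0, 000, Z) ⊢ (s2, 000, AZ) ⊢ (s0, 00, Z) ⊢ (s2, 00, AZ) ⊢ (s0, 0, Z) ⊢ (s2, 0, AZ) ⊢ (s0, ε, Z) ⊢ (s2, ε, AZ)
All input consumed; M is in state s2.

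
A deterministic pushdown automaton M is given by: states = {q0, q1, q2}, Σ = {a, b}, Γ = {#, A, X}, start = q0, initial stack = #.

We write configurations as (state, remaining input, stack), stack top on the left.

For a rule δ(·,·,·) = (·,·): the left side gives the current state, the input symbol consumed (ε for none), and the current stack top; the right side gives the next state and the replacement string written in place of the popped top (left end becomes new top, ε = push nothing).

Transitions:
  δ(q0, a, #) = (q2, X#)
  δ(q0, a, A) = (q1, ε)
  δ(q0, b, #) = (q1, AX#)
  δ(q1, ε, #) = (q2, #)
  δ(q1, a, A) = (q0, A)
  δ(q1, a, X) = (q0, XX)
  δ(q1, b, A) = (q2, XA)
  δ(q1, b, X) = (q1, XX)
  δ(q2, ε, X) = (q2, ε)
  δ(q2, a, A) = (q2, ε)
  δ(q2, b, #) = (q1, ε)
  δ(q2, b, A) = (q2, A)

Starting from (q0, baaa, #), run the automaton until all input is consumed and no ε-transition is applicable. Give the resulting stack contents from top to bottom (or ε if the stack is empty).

XX#

(q0, baaa, #)
  read b, top #: go to q1, push AX# → (q1, aaa, AX#)
  read a, top A: go to q0, push A → (q0, aa, AX#)
  read a, top A: go to q1, push ε → (q1, a, X#)
  read a, top X: go to q0, push XX → (q0, ε, XX#)
All input consumed in state q0 with stack XX#.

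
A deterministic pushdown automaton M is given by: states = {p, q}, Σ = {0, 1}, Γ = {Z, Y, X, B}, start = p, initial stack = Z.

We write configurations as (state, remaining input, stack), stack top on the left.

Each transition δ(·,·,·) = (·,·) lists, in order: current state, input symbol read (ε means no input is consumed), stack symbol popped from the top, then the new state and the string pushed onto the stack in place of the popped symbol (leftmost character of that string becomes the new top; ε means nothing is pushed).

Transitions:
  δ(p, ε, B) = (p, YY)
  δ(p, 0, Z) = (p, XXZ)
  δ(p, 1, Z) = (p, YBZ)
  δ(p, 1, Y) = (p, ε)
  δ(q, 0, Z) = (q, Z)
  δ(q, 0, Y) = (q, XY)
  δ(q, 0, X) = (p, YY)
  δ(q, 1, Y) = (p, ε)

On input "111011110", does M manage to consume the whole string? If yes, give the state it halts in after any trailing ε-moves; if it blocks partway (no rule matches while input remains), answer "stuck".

(p, 111011110, Z)
  read 1, top Z: go to p, push YBZ → (p, 11011110, YBZ)
  read 1, top Y: go to p, push ε → (p, 1011110, BZ)
  ε-move, top B: go to p, push YY → (p, 1011110, YYZ)
  read 1, top Y: go to p, push ε → (p, 011110, YZ)
No transition for (p, 0, top Y); M blocks with input 011110 remaining.

stuck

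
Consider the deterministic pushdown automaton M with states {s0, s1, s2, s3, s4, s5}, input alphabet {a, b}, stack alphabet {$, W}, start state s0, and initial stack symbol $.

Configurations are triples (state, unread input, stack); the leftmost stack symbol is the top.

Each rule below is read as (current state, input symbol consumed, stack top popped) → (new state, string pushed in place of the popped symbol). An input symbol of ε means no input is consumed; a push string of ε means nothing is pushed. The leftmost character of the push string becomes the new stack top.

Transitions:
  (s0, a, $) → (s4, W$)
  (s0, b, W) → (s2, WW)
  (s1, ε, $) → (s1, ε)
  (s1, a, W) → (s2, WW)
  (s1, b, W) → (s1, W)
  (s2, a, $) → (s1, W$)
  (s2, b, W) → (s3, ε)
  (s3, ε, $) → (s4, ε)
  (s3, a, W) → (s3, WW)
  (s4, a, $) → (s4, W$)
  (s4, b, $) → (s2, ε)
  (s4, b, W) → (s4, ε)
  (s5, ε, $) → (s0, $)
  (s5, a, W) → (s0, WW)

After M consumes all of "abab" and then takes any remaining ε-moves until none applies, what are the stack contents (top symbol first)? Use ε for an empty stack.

$

(s0, abab, $)
  read a, top $: go to s4, push W$ → (s4, bab, W$)
  read b, top W: go to s4, push ε → (s4, ab, $)
  read a, top $: go to s4, push W$ → (s4, b, W$)
  read b, top W: go to s4, push ε → (s4, ε, $)
All input consumed in state s4 with stack $.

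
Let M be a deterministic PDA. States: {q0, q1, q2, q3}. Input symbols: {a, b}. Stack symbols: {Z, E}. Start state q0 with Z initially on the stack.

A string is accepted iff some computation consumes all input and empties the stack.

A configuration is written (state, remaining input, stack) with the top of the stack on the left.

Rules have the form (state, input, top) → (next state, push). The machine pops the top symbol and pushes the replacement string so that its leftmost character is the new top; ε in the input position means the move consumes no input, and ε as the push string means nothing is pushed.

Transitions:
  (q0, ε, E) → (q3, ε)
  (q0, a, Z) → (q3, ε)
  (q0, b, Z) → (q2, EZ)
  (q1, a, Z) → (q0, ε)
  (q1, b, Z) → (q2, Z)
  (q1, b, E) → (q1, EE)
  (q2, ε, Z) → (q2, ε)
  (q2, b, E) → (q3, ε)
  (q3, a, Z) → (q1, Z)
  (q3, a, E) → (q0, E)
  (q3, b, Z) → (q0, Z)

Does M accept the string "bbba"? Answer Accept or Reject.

(q0, bbba, Z) ⊢ (q2, bba, EZ) ⊢ (q3, ba, Z) ⊢ (q0, a, Z) ⊢ (q3, ε, ε)
All input consumed and the stack is empty.

Accept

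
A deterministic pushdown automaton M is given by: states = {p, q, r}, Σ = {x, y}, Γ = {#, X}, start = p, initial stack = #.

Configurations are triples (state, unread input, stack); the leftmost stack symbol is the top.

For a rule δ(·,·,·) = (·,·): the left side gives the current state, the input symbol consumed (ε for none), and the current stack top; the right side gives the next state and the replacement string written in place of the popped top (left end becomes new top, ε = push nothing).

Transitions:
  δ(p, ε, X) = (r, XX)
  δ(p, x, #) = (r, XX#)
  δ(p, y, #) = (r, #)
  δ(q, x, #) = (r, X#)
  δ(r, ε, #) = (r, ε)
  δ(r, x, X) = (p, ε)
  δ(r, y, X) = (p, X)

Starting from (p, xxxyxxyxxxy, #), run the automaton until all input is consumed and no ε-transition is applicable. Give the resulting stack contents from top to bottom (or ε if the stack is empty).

XXXXX#

(p, xxxyxxyxxxy, #) ⊢ (r, xxyxxyxxxy, XX#) ⊢ (p, xyxxyxxxy, X#) ⊢ (r, xyxxyxxxy, XX#) ⊢ (p, yxxyxxxy, X#) ⊢ (r, yxxyxxxy, XX#) ⊢ (p, xxyxxxy, XX#) ⊢ (r, xxyxxxy, XXX#) ⊢ (p, xyxxxy, XX#) ⊢ (r, xyxxxy, XXX#) ⊢ (p, yxxxy, XX#) ⊢ (r, yxxxy, XXX#) ⊢ (p, xxxy, XXX#) ⊢ (r, xxxy, XXXX#) ⊢ (p, xxy, XXX#) ⊢ (r, xxy, XXXX#) ⊢ (p, xy, XXX#) ⊢ (r, xy, XXXX#) ⊢ (p, y, XXX#) ⊢ (r, y, XXXX#) ⊢ (p, ε, XXXX#) ⊢ (r, ε, XXXXX#)
All input consumed in state r with stack XXXXX#.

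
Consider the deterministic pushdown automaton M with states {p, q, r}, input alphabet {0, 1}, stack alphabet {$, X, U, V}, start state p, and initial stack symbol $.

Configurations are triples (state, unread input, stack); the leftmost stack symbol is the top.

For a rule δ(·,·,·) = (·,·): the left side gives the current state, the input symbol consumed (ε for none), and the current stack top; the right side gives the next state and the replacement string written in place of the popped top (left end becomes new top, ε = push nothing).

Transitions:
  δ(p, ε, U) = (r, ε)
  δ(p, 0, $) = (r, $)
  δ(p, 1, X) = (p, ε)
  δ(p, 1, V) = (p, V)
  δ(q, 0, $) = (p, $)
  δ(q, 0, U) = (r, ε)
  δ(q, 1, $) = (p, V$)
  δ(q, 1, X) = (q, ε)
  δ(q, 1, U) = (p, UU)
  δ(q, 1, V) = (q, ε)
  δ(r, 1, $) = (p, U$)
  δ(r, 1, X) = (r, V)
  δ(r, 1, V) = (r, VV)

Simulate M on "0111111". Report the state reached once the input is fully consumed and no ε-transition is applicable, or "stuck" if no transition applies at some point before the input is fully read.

(p, 0111111, $) ⊢ (r, 111111, $) ⊢ (p, 11111, U$) ⊢ (r, 11111, $) ⊢ (p, 1111, U$) ⊢ (r, 1111, $) ⊢ (p, 111, U$) ⊢ (r, 111, $) ⊢ (p, 11, U$) ⊢ (r, 11, $) ⊢ (p, 1, U$) ⊢ (r, 1, $) ⊢ (p, ε, U$) ⊢ (r, ε, $)
All input consumed; M is in state r.

r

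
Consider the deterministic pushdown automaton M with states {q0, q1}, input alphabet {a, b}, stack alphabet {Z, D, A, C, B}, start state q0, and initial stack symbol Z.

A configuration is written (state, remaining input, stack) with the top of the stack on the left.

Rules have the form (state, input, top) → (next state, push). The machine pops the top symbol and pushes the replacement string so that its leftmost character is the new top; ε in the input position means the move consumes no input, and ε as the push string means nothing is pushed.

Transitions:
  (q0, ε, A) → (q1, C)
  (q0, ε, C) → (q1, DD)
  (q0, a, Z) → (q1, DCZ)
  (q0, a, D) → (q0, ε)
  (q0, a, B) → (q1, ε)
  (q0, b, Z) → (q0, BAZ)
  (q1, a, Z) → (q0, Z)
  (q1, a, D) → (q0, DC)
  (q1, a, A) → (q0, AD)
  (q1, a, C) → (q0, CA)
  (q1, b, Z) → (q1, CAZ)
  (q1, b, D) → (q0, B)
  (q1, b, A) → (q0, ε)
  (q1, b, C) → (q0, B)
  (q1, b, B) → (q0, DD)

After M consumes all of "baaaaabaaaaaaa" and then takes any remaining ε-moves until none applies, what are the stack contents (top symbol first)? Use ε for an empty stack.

(q0, baaaaabaaaaaaa, Z)
  read b, top Z: go to q0, push BAZ → (q0, aaaaabaaaaaaa, BAZ)
  read a, top B: go to q1, push ε → (q1, aaaabaaaaaaa, AZ)
  read a, top A: go to q0, push AD → (q0, aaabaaaaaaa, ADZ)
  ε-move, top A: go to q1, push C → (q1, aaabaaaaaaa, CDZ)
  read a, top C: go to q0, push CA → (q0, aabaaaaaaa, CADZ)
  ε-move, top C: go to q1, push DD → (q1, aabaaaaaaa, DDADZ)
  read a, top D: go to q0, push DC → (q0, abaaaaaaa, DCDADZ)
  read a, top D: go to q0, push ε → (q0, baaaaaaa, CDADZ)
  ε-move, top C: go to q1, push DD → (q1, baaaaaaa, DDDADZ)
  read b, top D: go to q0, push B → (q0, aaaaaaa, BDDADZ)
  read a, top B: go to q1, push ε → (q1, aaaaaa, DDADZ)
  read a, top D: go to q0, push DC → (q0, aaaaa, DCDADZ)
  read a, top D: go to q0, push ε → (q0, aaaa, CDADZ)
  ε-move, top C: go to q1, push DD → (q1, aaaa, DDDADZ)
  read a, top D: go to q0, push DC → (q0, aaa, DCDDADZ)
  read a, top D: go to q0, push ε → (q0, aa, CDDADZ)
  ε-move, top C: go to q1, push DD → (q1, aa, DDDDADZ)
  read a, top D: go to q0, push DC → (q0, a, DCDDDADZ)
  read a, top D: go to q0, push ε → (q0, ε, CDDDADZ)
  ε-move, top C: go to q1, push DD → (q1, ε, DDDDDADZ)
All input consumed in state q1 with stack DDDDDADZ.

DDDDDADZ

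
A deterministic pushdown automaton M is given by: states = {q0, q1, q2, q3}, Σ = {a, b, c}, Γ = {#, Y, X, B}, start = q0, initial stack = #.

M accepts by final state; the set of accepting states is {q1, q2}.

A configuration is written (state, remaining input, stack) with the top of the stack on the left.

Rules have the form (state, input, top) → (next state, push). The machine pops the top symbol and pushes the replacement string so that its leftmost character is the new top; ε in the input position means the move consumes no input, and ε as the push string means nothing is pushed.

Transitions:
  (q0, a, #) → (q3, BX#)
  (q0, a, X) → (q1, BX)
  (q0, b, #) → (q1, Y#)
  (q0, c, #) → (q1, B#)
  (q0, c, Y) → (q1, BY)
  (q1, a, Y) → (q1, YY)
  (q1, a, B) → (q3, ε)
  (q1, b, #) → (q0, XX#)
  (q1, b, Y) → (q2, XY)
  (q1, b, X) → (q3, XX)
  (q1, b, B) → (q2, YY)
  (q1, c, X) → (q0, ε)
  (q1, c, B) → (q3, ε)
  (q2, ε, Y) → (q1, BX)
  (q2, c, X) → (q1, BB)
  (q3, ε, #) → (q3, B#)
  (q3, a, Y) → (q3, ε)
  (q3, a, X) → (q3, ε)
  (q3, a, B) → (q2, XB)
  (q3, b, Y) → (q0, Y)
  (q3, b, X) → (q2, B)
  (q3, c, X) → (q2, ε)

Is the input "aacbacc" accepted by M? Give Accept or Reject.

Reject

(q0, aacbacc, #)
  read a, top #: go to q3, push BX# → (q3, acbacc, BX#)
  read a, top B: go to q2, push XB → (q2, cbacc, XBX#)
  read c, top X: go to q1, push BB → (q1, bacc, BBBX#)
  read b, top B: go to q2, push YY → (q2, acc, YYBBX#)
  ε-move, top Y: go to q1, push BX → (q1, acc, BXYBBX#)
  read a, top B: go to q3, push ε → (q3, cc, XYBBX#)
  read c, top X: go to q2, push ε → (q2, c, YBBX#)
  ε-move, top Y: go to q1, push BX → (q1, c, BXBBX#)
  read c, top B: go to q3, push ε → (q3, ε, XBBX#)
All input consumed; state q3 ∉ F and no further ε-move applies.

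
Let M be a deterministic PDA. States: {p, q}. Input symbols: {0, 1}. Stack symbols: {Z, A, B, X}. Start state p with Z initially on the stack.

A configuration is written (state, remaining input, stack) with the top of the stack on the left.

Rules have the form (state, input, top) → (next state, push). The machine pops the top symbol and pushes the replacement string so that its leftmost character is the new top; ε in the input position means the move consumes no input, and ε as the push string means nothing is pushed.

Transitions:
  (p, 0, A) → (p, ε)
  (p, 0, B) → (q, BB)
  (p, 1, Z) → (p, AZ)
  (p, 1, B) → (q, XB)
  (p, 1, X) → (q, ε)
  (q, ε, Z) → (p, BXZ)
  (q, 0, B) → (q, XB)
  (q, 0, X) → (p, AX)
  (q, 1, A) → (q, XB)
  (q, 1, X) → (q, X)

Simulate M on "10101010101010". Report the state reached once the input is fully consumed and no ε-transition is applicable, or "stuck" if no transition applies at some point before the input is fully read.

p

(p, 10101010101010, Z)
  read 1, top Z: go to p, push AZ → (p, 0101010101010, AZ)
  read 0, top A: go to p, push ε → (p, 101010101010, Z)
  read 1, top Z: go to p, push AZ → (p, 01010101010, AZ)
  read 0, top A: go to p, push ε → (p, 1010101010, Z)
  read 1, top Z: go to p, push AZ → (p, 010101010, AZ)
  read 0, top A: go to p, push ε → (p, 10101010, Z)
  read 1, top Z: go to p, push AZ → (p, 0101010, AZ)
  read 0, top A: go to p, push ε → (p, 101010, Z)
  read 1, top Z: go to p, push AZ → (p, 01010, AZ)
  read 0, top A: go to p, push ε → (p, 1010, Z)
  read 1, top Z: go to p, push AZ → (p, 010, AZ)
  read 0, top A: go to p, push ε → (p, 10, Z)
  read 1, top Z: go to p, push AZ → (p, 0, AZ)
  read 0, top A: go to p, push ε → (p, ε, Z)
All input consumed; M is in state p.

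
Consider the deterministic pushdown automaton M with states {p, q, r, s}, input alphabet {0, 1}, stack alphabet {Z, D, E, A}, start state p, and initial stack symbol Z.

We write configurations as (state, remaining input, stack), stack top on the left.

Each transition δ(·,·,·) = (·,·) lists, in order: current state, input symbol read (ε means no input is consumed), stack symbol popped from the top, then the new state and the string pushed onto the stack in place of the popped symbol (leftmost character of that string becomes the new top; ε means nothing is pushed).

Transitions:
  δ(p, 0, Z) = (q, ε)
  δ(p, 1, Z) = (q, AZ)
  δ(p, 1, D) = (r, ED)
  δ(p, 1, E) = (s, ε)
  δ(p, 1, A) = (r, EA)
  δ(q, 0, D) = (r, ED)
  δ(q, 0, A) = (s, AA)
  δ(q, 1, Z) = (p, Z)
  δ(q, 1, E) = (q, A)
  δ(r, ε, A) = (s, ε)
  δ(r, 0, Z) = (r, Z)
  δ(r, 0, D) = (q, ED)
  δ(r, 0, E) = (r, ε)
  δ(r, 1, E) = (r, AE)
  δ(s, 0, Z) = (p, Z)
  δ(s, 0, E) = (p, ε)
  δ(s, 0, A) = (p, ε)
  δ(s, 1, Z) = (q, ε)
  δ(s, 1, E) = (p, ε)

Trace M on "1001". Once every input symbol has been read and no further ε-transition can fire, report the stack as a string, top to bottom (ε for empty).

EAZ

(p, 1001, Z) ⊢ (q, 001, AZ) ⊢ (s, 01, AAZ) ⊢ (p, 1, AZ) ⊢ (r, ε, EAZ)
All input consumed in state r with stack EAZ.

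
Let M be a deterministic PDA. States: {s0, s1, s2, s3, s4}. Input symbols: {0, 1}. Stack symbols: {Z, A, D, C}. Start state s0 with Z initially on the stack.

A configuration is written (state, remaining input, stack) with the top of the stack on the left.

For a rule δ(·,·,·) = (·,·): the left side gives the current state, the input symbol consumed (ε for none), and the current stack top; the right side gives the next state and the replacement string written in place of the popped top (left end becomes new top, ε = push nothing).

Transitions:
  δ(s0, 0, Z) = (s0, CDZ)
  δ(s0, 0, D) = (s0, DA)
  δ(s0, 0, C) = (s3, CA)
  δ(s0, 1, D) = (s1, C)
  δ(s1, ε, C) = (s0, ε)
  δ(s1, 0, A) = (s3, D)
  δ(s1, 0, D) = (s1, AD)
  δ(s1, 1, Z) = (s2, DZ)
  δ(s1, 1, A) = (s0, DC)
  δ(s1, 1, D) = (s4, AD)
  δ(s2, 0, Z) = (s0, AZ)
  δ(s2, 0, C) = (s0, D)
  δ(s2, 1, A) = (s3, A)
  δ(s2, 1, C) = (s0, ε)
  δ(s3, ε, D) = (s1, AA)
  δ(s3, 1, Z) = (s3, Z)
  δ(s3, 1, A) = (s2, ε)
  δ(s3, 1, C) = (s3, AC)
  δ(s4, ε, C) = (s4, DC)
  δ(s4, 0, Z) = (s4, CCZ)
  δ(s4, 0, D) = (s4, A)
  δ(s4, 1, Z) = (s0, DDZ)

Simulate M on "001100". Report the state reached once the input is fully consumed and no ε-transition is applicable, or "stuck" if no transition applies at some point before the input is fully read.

s0

(s0, 001100, Z) ⊢ (s0, 01100, CDZ) ⊢ (s3, 1100, CADZ) ⊢ (s3, 100, ACADZ) ⊢ (s2, 00, CADZ) ⊢ (s0, 0, DADZ) ⊢ (s0, ε, DAADZ)
All input consumed; M is in state s0.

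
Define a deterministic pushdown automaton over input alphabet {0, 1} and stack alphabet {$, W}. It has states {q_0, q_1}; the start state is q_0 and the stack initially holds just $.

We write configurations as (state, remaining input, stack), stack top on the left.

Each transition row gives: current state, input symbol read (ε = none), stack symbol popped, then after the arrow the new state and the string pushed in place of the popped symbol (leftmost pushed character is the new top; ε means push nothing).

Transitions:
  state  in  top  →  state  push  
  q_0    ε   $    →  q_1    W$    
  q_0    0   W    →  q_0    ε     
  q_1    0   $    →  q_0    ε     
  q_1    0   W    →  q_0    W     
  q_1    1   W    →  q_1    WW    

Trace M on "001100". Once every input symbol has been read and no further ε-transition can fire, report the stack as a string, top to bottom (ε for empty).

(q_0, 001100, $) ⊢ (q_1, 001100, W$) ⊢ (q_0, 01100, W$) ⊢ (q_0, 1100, $) ⊢ (q_1, 1100, W$) ⊢ (q_1, 100, WW$) ⊢ (q_1, 00, WWW$) ⊢ (q_0, 0, WWW$) ⊢ (q_0, ε, WW$)
All input consumed in state q_0 with stack WW$.

WW$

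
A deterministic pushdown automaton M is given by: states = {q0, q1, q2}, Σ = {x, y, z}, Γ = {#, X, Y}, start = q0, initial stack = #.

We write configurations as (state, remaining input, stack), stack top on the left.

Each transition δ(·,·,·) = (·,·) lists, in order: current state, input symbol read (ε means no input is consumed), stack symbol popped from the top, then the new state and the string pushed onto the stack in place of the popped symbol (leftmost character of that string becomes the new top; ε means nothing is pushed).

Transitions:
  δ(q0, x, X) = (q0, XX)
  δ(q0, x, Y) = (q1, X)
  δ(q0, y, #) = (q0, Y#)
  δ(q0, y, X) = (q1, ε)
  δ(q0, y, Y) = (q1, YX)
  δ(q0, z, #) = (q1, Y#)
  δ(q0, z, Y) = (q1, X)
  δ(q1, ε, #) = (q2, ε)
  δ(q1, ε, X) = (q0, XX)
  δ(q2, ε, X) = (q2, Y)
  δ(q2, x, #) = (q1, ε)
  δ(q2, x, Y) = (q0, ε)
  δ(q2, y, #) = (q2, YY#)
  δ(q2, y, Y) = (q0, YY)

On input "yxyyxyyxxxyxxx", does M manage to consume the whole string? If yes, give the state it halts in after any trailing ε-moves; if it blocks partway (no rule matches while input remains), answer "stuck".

q0

(q0, yxyyxyyxxxyxxx, #) ⊢ (q0, xyyxyyxxxyxxx, Y#) ⊢ (q1, yyxyyxxxyxxx, X#) ⊢ (q0, yyxyyxxxyxxx, XX#) ⊢ (q1, yxyyxxxyxxx, X#) ⊢ (q0, yxyyxxxyxxx, XX#) ⊢ (q1, xyyxxxyxxx, X#) ⊢ (q0, xyyxxxyxxx, XX#) ⊢ (q0, yyxxxyxxx, XXX#) ⊢ (q1, yxxxyxxx, XX#) ⊢ (q0, yxxxyxxx, XXX#) ⊢ (q1, xxxyxxx, XX#) ⊢ (q0, xxxyxxx, XXX#) ⊢ (q0, xxyxxx, XXXX#) ⊢ (q0, xyxxx, XXXXX#) ⊢ (q0, yxxx, XXXXXX#) ⊢ (q1, xxx, XXXXX#) ⊢ (q0, xxx, XXXXXX#) ⊢ (q0, xx, XXXXXXX#) ⊢ (q0, x, XXXXXXXX#) ⊢ (q0, ε, XXXXXXXXX#)
All input consumed; M is in state q0.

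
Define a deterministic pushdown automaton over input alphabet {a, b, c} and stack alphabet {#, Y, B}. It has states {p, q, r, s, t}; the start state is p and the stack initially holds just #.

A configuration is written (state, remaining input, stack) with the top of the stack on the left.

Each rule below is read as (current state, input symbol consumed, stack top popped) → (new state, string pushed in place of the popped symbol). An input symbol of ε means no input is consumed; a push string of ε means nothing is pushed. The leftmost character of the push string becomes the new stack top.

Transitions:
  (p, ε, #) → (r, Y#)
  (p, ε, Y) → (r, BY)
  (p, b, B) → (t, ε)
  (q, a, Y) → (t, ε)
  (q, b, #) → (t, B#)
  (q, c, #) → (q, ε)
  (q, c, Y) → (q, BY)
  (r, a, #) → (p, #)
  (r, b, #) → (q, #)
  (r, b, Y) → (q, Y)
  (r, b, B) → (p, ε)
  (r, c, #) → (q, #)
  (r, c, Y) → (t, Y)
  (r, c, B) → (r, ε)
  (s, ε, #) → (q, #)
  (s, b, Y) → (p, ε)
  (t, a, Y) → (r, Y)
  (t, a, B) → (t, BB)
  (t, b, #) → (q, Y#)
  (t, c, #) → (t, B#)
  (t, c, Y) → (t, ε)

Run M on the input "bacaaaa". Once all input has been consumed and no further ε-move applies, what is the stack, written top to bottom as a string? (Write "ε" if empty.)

(p, bacaaaa, #)
  ε-move, top #: go to r, push Y# → (r, bacaaaa, Y#)
  read b, top Y: go to q, push Y → (q, acaaaa, Y#)
  read a, top Y: go to t, push ε → (t, caaaa, #)
  read c, top #: go to t, push B# → (t, aaaa, B#)
  read a, top B: go to t, push BB → (t, aaa, BB#)
  read a, top B: go to t, push BB → (t, aa, BBB#)
  read a, top B: go to t, push BB → (t, a, BBBB#)
  read a, top B: go to t, push BB → (t, ε, BBBBB#)
All input consumed in state t with stack BBBBB#.

BBBBB#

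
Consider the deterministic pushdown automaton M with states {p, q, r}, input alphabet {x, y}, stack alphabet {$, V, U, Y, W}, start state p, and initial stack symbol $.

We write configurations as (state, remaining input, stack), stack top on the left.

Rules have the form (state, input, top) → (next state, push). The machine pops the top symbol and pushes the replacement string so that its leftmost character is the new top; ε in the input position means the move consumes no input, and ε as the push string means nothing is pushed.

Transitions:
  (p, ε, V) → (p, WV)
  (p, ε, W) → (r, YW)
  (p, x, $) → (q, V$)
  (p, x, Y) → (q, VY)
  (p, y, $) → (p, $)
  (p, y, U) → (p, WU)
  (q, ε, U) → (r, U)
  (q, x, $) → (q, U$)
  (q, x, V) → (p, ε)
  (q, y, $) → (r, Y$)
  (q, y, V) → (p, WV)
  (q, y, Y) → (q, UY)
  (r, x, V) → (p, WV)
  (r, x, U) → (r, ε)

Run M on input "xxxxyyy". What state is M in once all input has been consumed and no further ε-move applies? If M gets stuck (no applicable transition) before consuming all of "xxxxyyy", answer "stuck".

(p, xxxxyyy, $)
  read x, top $: go to q, push V$ → (q, xxxyyy, V$)
  read x, top V: go to p, push ε → (p, xxyyy, $)
  read x, top $: go to q, push V$ → (q, xyyy, V$)
  read x, top V: go to p, push ε → (p, yyy, $)
  read y, top $: go to p, push $ → (p, yy, $)
  read y, top $: go to p, push $ → (p, y, $)
  read y, top $: go to p, push $ → (p, ε, $)
All input consumed; M is in state p.

p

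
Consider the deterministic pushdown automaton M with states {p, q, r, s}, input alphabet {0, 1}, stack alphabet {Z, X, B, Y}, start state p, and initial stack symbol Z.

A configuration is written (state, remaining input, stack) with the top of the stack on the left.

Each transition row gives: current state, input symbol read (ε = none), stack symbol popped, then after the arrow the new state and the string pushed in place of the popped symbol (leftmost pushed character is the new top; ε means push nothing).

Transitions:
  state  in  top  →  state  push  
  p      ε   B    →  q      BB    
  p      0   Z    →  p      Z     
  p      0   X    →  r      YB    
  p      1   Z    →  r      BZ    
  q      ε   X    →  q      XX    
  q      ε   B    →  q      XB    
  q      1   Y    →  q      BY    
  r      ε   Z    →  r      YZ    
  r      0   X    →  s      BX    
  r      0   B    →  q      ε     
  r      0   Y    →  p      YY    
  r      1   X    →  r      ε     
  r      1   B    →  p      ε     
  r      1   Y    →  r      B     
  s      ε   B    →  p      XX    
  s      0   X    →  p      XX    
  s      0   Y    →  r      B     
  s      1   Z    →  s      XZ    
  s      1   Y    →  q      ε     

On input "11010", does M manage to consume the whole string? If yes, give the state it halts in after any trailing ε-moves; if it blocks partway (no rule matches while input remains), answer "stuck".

(p, 11010, Z)
  read 1, top Z: go to r, push BZ → (r, 1010, BZ)
  read 1, top B: go to p, push ε → (p, 010, Z)
  read 0, top Z: go to p, push Z → (p, 10, Z)
  read 1, top Z: go to r, push BZ → (r, 0, BZ)
  read 0, top B: go to q, push ε → (q, ε, Z)
All input consumed; M is in state q.

q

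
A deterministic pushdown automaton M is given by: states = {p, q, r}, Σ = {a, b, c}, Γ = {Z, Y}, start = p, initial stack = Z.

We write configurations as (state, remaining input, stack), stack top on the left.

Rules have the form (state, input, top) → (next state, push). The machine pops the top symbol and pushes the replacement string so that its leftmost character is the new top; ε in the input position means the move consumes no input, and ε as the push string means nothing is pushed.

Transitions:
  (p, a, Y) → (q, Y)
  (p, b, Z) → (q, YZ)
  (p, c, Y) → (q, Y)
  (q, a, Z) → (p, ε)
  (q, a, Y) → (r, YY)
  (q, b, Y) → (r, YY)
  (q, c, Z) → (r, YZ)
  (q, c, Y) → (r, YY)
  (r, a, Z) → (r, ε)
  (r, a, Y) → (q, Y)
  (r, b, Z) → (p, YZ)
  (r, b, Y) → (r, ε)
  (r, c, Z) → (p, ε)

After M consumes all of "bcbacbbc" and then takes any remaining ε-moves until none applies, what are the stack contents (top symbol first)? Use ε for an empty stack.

(p, bcbacbbc, Z) ⊢ (q, cbacbbc, YZ) ⊢ (r, bacbbc, YYZ) ⊢ (r, acbbc, YZ) ⊢ (q, cbbc, YZ) ⊢ (r, bbc, YYZ) ⊢ (r, bc, YZ) ⊢ (r, c, Z) ⊢ (p, ε, ε)
All input consumed in state p with stack ε.

ε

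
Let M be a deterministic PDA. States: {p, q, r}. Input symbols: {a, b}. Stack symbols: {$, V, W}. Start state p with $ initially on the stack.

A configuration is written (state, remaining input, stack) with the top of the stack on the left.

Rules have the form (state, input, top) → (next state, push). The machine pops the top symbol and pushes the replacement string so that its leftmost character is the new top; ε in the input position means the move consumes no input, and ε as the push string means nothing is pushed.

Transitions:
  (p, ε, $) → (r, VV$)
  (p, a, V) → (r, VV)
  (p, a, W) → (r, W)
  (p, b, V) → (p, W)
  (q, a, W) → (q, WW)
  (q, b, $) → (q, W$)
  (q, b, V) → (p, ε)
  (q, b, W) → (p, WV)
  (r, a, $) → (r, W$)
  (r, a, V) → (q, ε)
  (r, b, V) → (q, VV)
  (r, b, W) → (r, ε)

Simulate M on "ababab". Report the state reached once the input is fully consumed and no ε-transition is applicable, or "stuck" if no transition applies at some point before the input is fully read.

r

(p, ababab, $)
  ε-move, top $: go to r, push VV$ → (r, ababab, VV$)
  read a, top V: go to q, push ε → (q, babab, V$)
  read b, top V: go to p, push ε → (p, abab, $)
  ε-move, top $: go to r, push VV$ → (r, abab, VV$)
  read a, top V: go to q, push ε → (q, bab, V$)
  read b, top V: go to p, push ε → (p, ab, $)
  ε-move, top $: go to r, push VV$ → (r, ab, VV$)
  read a, top V: go to q, push ε → (q, b, V$)
  read b, top V: go to p, push ε → (p, ε, $)
  ε-move, top $: go to r, push VV$ → (r, ε, VV$)
All input consumed; M is in state r.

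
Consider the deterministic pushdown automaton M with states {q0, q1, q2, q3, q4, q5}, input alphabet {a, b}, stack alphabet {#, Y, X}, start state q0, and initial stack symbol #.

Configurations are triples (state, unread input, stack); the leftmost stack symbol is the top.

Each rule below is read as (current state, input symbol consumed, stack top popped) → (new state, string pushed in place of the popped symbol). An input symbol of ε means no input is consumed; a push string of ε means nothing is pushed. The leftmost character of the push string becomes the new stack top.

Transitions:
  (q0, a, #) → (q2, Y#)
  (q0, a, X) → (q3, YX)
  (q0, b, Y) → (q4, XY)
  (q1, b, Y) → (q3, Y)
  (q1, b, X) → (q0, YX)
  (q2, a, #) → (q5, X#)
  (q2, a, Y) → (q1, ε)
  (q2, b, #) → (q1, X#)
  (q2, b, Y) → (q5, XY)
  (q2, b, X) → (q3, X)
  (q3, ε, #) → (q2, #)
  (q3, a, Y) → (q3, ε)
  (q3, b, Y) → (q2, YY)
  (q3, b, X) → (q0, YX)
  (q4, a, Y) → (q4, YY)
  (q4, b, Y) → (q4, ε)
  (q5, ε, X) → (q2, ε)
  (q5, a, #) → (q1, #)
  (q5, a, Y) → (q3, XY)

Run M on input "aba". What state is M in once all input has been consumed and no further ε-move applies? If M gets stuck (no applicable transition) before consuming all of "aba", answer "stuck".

(q0, aba, #)
  read a, top #: go to q2, push Y# → (q2, ba, Y#)
  read b, top Y: go to q5, push XY → (q5, a, XY#)
  ε-move, top X: go to q2, push ε → (q2, a, Y#)
  read a, top Y: go to q1, push ε → (q1, ε, #)
All input consumed; M is in state q1.

q1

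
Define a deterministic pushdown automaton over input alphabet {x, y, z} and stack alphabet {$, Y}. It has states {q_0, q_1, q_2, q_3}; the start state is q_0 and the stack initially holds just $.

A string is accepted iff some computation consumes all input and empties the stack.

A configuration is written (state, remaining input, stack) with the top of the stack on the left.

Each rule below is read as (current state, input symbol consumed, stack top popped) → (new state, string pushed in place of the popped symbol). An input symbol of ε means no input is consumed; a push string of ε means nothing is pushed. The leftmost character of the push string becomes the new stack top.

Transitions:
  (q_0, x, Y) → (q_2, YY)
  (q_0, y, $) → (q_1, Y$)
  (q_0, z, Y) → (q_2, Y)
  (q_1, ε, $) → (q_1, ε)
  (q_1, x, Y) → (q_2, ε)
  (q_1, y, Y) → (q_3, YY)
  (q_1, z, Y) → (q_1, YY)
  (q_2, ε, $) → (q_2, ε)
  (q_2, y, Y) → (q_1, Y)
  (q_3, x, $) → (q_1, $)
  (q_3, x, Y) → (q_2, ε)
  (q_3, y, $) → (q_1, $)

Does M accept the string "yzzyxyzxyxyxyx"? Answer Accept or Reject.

Accept

(q_0, yzzyxyzxyxyxyx, $)
  read y, top $: go to q_1, push Y$ → (q_1, zzyxyzxyxyxyx, Y$)
  read z, top Y: go to q_1, push YY → (q_1, zyxyzxyxyxyx, YY$)
  read z, top Y: go to q_1, push YY → (q_1, yxyzxyxyxyx, YYY$)
  read y, top Y: go to q_3, push YY → (q_3, xyzxyxyxyx, YYYY$)
  read x, top Y: go to q_2, push ε → (q_2, yzxyxyxyx, YYY$)
  read y, top Y: go to q_1, push Y → (q_1, zxyxyxyx, YYY$)
  read z, top Y: go to q_1, push YY → (q_1, xyxyxyx, YYYY$)
  read x, top Y: go to q_2, push ε → (q_2, yxyxyx, YYY$)
  read y, top Y: go to q_1, push Y → (q_1, xyxyx, YYY$)
  read x, top Y: go to q_2, push ε → (q_2, yxyx, YY$)
  read y, top Y: go to q_1, push Y → (q_1, xyx, YY$)
  read x, top Y: go to q_2, push ε → (q_2, yx, Y$)
  read y, top Y: go to q_1, push Y → (q_1, x, Y$)
  read x, top Y: go to q_2, push ε → (q_2, ε, $)
  ε-move, top $: go to q_2, push ε → (q_2, ε, ε)
All input consumed and the stack is empty.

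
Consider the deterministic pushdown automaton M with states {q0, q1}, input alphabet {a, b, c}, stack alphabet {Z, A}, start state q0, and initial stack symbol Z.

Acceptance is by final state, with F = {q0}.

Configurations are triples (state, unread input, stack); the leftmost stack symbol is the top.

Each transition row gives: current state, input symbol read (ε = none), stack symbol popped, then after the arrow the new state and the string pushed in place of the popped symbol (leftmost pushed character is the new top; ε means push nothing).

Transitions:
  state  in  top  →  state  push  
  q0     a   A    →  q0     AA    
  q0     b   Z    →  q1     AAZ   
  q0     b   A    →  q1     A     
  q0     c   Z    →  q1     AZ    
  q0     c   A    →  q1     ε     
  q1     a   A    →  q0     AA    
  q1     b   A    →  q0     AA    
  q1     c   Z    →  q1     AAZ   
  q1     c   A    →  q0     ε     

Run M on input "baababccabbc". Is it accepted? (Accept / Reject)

(q0, baababccabbc, Z)
  read b, top Z: go to q1, push AAZ → (q1, aababccabbc, AAZ)
  read a, top A: go to q0, push AA → (q0, ababccabbc, AAAZ)
  read a, top A: go to q0, push AA → (q0, babccabbc, AAAAZ)
  read b, top A: go to q1, push A → (q1, abccabbc, AAAAZ)
  read a, top A: go to q0, push AA → (q0, bccabbc, AAAAAZ)
  read b, top A: go to q1, push A → (q1, ccabbc, AAAAAZ)
  read c, top A: go to q0, push ε → (q0, cabbc, AAAAZ)
  read c, top A: go to q1, push ε → (q1, abbc, AAAZ)
  read a, top A: go to q0, push AA → (q0, bbc, AAAAZ)
  read b, top A: go to q1, push A → (q1, bc, AAAAZ)
  read b, top A: go to q0, push AA → (q0, c, AAAAAZ)
  read c, top A: go to q1, push ε → (q1, ε, AAAAZ)
All input consumed; state q1 ∉ F and no further ε-move applies.

Reject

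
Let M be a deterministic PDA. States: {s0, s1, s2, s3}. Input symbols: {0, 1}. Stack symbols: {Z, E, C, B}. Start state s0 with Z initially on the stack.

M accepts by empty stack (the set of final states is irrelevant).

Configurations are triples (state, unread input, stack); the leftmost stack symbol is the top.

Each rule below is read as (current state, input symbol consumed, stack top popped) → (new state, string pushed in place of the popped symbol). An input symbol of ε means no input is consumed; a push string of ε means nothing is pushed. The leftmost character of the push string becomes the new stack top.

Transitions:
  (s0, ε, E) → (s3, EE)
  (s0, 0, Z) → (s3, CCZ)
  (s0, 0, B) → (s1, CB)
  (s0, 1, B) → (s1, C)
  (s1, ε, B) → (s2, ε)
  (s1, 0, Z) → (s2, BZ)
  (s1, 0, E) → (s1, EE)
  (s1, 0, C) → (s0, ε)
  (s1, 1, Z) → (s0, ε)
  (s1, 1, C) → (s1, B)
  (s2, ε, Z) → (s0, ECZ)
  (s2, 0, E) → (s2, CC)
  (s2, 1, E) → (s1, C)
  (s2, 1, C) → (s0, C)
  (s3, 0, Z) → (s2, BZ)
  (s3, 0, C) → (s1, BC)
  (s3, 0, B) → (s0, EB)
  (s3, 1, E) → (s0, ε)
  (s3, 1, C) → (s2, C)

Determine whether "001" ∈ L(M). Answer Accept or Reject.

(s0, 001, Z)
  read 0, top Z: go to s3, push CCZ → (s3, 01, CCZ)
  read 0, top C: go to s1, push BC → (s1, 1, BCCZ)
  ε-move, top B: go to s2, push ε → (s2, 1, CCZ)
  read 1, top C: go to s0, push C → (s0, ε, CCZ)
All input consumed; stack is CCZ, not empty, and no further ε-move applies.

Reject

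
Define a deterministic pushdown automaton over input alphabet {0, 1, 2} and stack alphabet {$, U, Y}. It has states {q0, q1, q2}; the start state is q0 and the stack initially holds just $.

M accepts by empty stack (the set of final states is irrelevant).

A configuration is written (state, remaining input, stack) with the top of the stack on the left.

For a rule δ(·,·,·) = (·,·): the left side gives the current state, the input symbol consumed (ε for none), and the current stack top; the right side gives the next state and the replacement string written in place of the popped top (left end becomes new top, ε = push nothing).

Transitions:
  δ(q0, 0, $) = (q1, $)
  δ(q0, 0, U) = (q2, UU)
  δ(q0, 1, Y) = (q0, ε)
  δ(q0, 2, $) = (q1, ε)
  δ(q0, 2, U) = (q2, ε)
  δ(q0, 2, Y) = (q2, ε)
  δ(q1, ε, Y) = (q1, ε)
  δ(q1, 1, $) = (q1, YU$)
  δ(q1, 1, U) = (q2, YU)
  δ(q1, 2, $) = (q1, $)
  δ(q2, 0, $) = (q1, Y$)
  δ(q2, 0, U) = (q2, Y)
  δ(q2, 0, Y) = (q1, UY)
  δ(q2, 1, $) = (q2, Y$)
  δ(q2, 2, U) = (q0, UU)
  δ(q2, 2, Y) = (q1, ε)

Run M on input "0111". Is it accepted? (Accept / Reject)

Reject

(q0, 0111, $) ⊢ (q1, 111, $) ⊢ (q1, 11, YU$) ⊢ (q1, 11, U$) ⊢ (q2, 1, YU$)
No transition applies at (q2, 1, YU$); input not fully consumed.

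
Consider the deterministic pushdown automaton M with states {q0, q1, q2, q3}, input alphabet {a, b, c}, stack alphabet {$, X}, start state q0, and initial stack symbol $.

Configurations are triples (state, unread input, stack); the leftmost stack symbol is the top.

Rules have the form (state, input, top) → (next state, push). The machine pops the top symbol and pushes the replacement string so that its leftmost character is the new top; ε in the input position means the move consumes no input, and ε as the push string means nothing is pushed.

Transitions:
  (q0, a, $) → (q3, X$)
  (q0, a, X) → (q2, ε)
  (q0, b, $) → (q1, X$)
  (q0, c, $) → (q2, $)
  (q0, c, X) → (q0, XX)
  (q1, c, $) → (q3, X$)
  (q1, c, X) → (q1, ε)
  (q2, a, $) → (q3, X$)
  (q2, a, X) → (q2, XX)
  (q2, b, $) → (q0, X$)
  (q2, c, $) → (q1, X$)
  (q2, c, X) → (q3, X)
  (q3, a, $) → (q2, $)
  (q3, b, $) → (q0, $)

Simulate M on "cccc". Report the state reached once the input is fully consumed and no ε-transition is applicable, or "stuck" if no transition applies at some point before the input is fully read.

q3

(q0, cccc, $)
  read c, top $: go to q2, push $ → (q2, ccc, $)
  read c, top $: go to q1, push X$ → (q1, cc, X$)
  read c, top X: go to q1, push ε → (q1, c, $)
  read c, top $: go to q3, push X$ → (q3, ε, X$)
All input consumed; M is in state q3.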